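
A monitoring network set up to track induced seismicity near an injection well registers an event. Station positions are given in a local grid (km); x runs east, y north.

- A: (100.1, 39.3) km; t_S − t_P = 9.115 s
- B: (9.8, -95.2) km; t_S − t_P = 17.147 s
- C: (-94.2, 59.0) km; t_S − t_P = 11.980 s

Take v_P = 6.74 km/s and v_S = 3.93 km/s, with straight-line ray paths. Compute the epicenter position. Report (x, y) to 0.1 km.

Distance from S−P lag: d = Δt · v_P v_S / (v_P − v_S) = Δt · (6.74·3.93)/(6.74−3.93) ≈ 9.4264·Δt.
So d_A = 85.92, d_B = 161.63, d_C = 112.93 km.
Circle about each station: (x − 100.1)² + (y − 39.3)² = 85.92²; (x − 9.8)² + (y + 95.2)² = 161.63²; (x + 94.2)² + (y − 59.0)² = 112.93².
Subtracting the A equation from the B and C equations removes the quadratic terms:
-180.6 x − 269.0 y = -21147.43
-388.6 x + 39.4 y = -4580.80
Solving the 2×2 system: x ≈ 18.5, y ≈ 66.2 km.

x ≈ 18.5 km, y ≈ 66.2 km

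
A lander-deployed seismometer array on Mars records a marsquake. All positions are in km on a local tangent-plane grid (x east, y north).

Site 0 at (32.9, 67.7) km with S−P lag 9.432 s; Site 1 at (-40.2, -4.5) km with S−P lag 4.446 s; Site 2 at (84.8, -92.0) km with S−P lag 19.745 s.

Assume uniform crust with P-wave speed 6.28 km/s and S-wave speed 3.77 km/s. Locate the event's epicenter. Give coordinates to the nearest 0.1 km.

Distance from S−P lag: d = Δt · v_P v_S / (v_P − v_S) = Δt · (6.28·3.77)/(6.28−3.77) ≈ 9.4325·Δt.
So d_Site 0 = 88.97, d_Site 1 = 41.94, d_Site 2 = 186.24 km.
Circle about each station: (x − 32.9)² + (y − 67.7)² = 88.97²; (x + 40.2)² + (y + 4.5)² = 41.94²; (x − 84.8)² + (y + 92.0)² = 186.24².
Subtracting the Site 0 equation from the Site 1 and Site 2 equations removes the quadratic terms:
-146.2 x − 144.4 y = 2127.29
103.8 x − 319.4 y = -16780.34
Solving the 2×2 system: x ≈ -50.3, y ≈ 36.2 km.

(-50.3, 36.2)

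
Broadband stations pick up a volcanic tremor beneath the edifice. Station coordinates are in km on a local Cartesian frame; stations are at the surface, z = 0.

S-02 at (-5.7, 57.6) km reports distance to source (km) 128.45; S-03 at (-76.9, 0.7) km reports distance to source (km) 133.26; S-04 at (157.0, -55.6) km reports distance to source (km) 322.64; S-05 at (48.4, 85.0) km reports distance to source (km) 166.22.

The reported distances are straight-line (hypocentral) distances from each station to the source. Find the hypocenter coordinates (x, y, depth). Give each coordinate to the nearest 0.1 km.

(-108.1, 123.8, 40.4)

Each station gives a sphere (x−x_i)² + (y−y_i)² + z² = d_i² (stations at z=0).
Subtracting the S-02 sphere from S-03 and S-04: z² cancels, leaving linear equations in x and y:
-142.4 x − 113.8 y = 1305.02
325.4 x − 226.4 y = -63207.06
Solving: x ≈ -108.105, y ≈ 123.806 km (keep extra digits for the depth step; rounded: -108.1, 123.8).
Then from the S-02 sphere: z² = 128.45² − (x + 5.7)² − (y − 57.6)² with x = -108.105, y = 123.806, so z ≈ 40.366 ≈ 40.4 km.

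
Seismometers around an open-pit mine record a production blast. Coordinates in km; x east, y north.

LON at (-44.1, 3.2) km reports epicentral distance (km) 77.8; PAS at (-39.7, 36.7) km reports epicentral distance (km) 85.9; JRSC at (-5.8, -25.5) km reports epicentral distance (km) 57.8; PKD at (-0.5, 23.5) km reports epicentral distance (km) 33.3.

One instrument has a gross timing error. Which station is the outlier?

Solve using three stations at a time. Using LON, JRSC, PKD (subtract circle equations pairwise → linear system) gives (x, y) ≈ (32.3, 17.9).
Distances from that point to each station vs reported:
  LON: calculated 77.8 vs reported 77.8 → residual 0.0 km
  PAS: calculated 74.4 vs reported 85.9 → residual 11.5 km
  JRSC: calculated 57.8 vs reported 57.8 → residual 0.0 km
  PKD: calculated 33.2 vs reported 33.3 → residual 0.1 km
LON, JRSC, PKD are mutually consistent (residuals ≈ 0); PAS is off by 11.5 km.

PAS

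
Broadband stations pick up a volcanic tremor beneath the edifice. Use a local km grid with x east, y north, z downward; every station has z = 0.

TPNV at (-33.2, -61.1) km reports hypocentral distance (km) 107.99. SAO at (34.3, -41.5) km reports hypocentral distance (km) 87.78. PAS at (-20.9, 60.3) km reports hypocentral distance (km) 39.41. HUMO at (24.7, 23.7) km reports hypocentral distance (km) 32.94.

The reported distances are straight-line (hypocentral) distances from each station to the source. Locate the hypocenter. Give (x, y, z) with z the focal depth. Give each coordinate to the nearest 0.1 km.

x ≈ 3.9 km, y ≈ 38.1 km, depth ≈ 21.1 km

Each station gives a sphere (x−x_i)² + (y−y_i)² + z² = d_i² (stations at z=0).
Subtracting the TPNV sphere from SAO and PAS: z² cancels, leaving linear equations in x and y:
135.0 x + 39.2 y = 2019.80
24.6 x + 242.8 y = 9346.14
Solving: x ≈ 3.899, y ≈ 38.098 km (keep extra digits for the depth step; rounded: 3.9, 38.1).
Then from the TPNV sphere: z² = 107.99² − (x + 33.2)² − (y + 61.1)² with x = 3.899, y = 38.098, so z ≈ 21.101 ≈ 21.1 km.
Check against HUMO (with the unrounded solution): distance 32.94 ≈ 32.94 km. ✓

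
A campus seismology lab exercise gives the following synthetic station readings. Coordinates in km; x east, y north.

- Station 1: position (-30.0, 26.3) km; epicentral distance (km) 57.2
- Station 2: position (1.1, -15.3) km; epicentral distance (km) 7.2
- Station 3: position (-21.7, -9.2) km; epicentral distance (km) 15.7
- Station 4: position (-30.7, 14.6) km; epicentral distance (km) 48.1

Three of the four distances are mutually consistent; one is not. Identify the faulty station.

Station 3

Solve using three stations at a time. Using Station 1, Station 2, Station 4 (subtract circle equations pairwise → linear system) gives (x, y) ≈ (0.1, -22.3).
Distances from that point to each station vs reported:
  Station 1: calculated 57.2 vs reported 57.2 → residual 0.0 km
  Station 2: calculated 7.1 vs reported 7.2 → residual 0.1 km
  Station 3: calculated 25.4 vs reported 15.7 → residual 9.7 km
  Station 4: calculated 48.1 vs reported 48.1 → residual 0.0 km
Station 1, Station 2, Station 4 are mutually consistent (residuals ≈ 0); Station 3 is off by 9.7 km.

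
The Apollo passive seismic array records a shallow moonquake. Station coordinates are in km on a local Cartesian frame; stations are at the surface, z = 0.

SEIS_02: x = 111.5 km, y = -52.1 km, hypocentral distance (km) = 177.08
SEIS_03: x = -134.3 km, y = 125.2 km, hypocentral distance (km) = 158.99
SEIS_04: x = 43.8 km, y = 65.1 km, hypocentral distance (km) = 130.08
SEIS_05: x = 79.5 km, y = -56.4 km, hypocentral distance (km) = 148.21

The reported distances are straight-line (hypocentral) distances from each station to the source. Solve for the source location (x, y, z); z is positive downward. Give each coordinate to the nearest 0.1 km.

Each station gives a sphere (x−x_i)² + (y−y_i)² + z² = d_i² (stations at z=0).
Subtracting the SEIS_02 sphere from SEIS_03 and SEIS_04: z² cancels, leaving linear equations in x and y:
-491.6 x + 354.6 y = 24644.38
-135.4 x + 234.4 y = 5446.31
Solving: x ≈ -57.207, y ≈ -9.810 km (keep extra digits for the depth step; rounded: -57.2, -9.8).
Then from the SEIS_02 sphere: z² = 177.08² − (x − 111.5)² − (y + 52.1)² with x = -57.207, y = -9.810, so z ≈ 33.269 ≈ 33.3 km.

x ≈ -57.2 km, y ≈ -9.8 km, depth ≈ 33.3 km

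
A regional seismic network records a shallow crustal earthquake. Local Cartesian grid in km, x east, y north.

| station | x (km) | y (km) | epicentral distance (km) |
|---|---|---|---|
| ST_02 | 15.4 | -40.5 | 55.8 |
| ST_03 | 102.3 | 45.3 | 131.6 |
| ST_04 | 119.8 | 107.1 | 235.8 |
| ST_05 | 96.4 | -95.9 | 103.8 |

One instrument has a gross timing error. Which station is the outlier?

Solve using three stations at a time. Using ST_02, ST_04, ST_05 (subtract circle equations pairwise → linear system) gives (x, y) ≈ (-7.3, -91.5).
Distances from that point to each station vs reported:
  ST_02: calculated 55.8 vs reported 55.8 → residual 0.0 km
  ST_03: calculated 175.3 vs reported 131.6 → residual 43.7 km
  ST_04: calculated 235.8 vs reported 235.8 → residual 0.0 km
  ST_05: calculated 103.8 vs reported 103.8 → residual 0.0 km
ST_02, ST_04, ST_05 are mutually consistent (residuals ≈ 0); ST_03 is off by 43.7 km.

ST_03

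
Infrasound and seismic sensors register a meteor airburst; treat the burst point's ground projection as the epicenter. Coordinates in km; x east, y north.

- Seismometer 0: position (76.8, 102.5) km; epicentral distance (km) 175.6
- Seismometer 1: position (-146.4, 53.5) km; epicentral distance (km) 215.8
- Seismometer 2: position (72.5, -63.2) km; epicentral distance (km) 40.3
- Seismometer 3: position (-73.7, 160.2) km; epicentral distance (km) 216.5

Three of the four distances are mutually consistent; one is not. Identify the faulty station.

Seismometer 3

Solve using three stations at a time. Using Seismometer 0, Seismometer 1, Seismometer 2 (subtract circle equations pairwise → linear system) gives (x, y) ≈ (32.4, -67.4).
Distances from that point to each station vs reported:
  Seismometer 0: calculated 175.6 vs reported 175.6 → residual 0.0 km
  Seismometer 1: calculated 215.8 vs reported 215.8 → residual 0.0 km
  Seismometer 2: calculated 40.4 vs reported 40.3 → residual 0.1 km
  Seismometer 3: calculated 251.1 vs reported 216.5 → residual 34.6 km
Seismometer 0, Seismometer 1, Seismometer 2 are mutually consistent (residuals ≈ 0); Seismometer 3 is off by 34.6 km.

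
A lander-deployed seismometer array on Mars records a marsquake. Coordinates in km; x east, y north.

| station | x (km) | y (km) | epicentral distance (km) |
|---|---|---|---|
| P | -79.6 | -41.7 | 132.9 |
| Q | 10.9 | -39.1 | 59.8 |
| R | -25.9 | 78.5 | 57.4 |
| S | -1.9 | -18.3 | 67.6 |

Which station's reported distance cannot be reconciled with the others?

Solve using three stations at a time. Using P, R, S (subtract circle equations pairwise → linear system) gives (x, y) ≈ (20.8, 45.3).
Distances from that point to each station vs reported:
  P: calculated 132.9 vs reported 132.9 → residual 0.0 km
  Q: calculated 85.0 vs reported 59.8 → residual 25.2 km
  R: calculated 57.3 vs reported 57.4 → residual 0.1 km
  S: calculated 67.5 vs reported 67.6 → residual 0.1 km
P, R, S are mutually consistent (residuals ≈ 0); Q is off by 25.2 km.

Q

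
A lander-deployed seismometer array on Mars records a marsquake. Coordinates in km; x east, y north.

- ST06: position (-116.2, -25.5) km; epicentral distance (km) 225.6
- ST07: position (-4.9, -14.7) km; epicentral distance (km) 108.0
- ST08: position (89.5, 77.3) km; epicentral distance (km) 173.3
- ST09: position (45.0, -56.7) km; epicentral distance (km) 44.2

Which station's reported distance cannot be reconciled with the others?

ST06

Solve using three stations at a time. Using ST07, ST08, ST09 (subtract circle equations pairwise → linear system) gives (x, y) ≈ (67.7, -94.6).
Distances from that point to each station vs reported:
  ST06: calculated 196.5 vs reported 225.6 → residual 29.1 km
  ST07: calculated 108.0 vs reported 108.0 → residual 0.0 km
  ST08: calculated 173.3 vs reported 173.3 → residual 0.0 km
  ST09: calculated 44.2 vs reported 44.2 → residual 0.0 km
ST07, ST08, ST09 are mutually consistent (residuals ≈ 0); ST06 is off by 29.1 km.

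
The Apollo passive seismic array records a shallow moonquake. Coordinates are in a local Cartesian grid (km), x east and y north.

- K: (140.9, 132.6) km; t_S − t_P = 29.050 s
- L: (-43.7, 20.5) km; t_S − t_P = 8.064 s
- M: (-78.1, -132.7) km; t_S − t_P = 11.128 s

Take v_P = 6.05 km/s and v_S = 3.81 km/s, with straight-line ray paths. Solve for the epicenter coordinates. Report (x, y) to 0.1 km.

Distance from S−P lag: d = Δt · v_P v_S / (v_P − v_S) = Δt · (6.05·3.81)/(6.05−3.81) ≈ 10.2904·Δt.
So d_K = 298.94, d_L = 82.98, d_M = 114.51 km.
Circle about each station: (x − 140.9)² + (y − 132.6)² = 298.94²; (x + 43.7)² + (y − 20.5)² = 82.98²; (x + 78.1)² + (y + 132.7)² = 114.51².
Subtracting the K equation from the L and M equations removes the quadratic terms:
-369.2 x − 224.2 y = 47373.81
-438.0 x − 530.6 y = 62525.91
Solving the 2×2 system: x ≈ -113.8, y ≈ -23.9 km.
Check against K (with the unrounded x, y): √((x − 140.9)²+(y − 132.6)²) = 298.94 ≈ 298.94 km. ✓

-113.8 km east, -23.9 km north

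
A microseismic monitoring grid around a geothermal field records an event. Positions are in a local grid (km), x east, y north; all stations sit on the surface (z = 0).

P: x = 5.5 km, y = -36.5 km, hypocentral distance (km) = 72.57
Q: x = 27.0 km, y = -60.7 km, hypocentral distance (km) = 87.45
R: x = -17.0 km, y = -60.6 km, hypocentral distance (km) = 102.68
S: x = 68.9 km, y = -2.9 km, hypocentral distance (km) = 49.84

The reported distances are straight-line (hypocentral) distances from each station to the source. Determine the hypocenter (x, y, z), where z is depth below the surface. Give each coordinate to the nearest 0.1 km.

(38.1, 20.0, 31.8)

Each station gives a sphere (x−x_i)² + (y−y_i)² + z² = d_i² (stations at z=0).
Subtracting the P sphere from Q and R: z² cancels, leaving linear equations in x and y:
43.0 x − 48.4 y = 669.89
-45.0 x − 48.2 y = -2677.92
Solving: x ≈ 38.089, y ≈ 19.998 km (keep extra digits for the depth step; rounded: 38.1, 20.0).
Then from the P sphere: z² = 72.57² − (x − 5.5)² − (y + 36.5)² with x = 38.089, y = 19.998, so z ≈ 31.817 ≈ 31.8 km.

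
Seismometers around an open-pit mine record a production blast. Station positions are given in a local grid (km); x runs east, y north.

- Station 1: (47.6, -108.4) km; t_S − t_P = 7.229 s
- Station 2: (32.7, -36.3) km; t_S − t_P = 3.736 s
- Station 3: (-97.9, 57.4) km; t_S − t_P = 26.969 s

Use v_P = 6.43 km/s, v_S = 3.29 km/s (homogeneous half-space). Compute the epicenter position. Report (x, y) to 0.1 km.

(40.6, -60.2)

Distance from S−P lag: d = Δt · v_P v_S / (v_P − v_S) = Δt · (6.43·3.29)/(6.43−3.29) ≈ 6.7372·Δt.
So d_Station 1 = 48.70, d_Station 2 = 25.17, d_Station 3 = 181.69 km.
Circle about each station: (x − 47.6)² + (y + 108.4)² = 48.70²; (x − 32.7)² + (y + 36.3)² = 25.17²; (x + 97.9)² + (y − 57.4)² = 181.69².
Subtracting pairs of circle equations eliminates x²+y² and gives linear equations (the radical axes):
-29.8 x + 144.2 y = -9891.18
-291.0 x + 331.6 y = -31776.72
Solving the 2×2 system: x ≈ 40.6, y ≈ -60.2 km.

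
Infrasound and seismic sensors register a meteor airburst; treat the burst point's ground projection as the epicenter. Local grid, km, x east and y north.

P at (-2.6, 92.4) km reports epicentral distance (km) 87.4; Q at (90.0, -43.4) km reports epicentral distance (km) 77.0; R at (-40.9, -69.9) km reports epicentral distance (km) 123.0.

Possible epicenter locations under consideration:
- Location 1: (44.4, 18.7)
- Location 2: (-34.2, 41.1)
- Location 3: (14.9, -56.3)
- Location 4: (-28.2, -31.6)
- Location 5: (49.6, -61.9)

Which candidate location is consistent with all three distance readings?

Location 1

For each candidate, compare |candidate − station| to the reported distance:
Location 1: residuals P 0.0, Q 0.0, R 0.0 → max 0.0 km
Location 2: residuals P 27.1, Q 73.2, R 11.8 → max 73.2 km
Location 3: residuals P 62.3, Q 0.8, R 65.6 → max 65.6 km
Location 4: residuals P 39.2, Q 41.8, R 82.6 → max 82.6 km
Location 5: residuals P 75.5, Q 32.6, R 32.1 → max 75.5 km
Only Location 1 has all residuals ≈ 0.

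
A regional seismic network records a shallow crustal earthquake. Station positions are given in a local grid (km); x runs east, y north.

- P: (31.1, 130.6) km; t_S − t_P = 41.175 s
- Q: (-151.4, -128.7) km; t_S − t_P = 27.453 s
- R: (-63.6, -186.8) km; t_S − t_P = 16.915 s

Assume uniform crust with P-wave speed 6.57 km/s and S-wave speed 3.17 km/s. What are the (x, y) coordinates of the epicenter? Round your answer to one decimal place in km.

16.6 km east, -121.2 km north

Distance from S−P lag: d = Δt · v_P v_S / (v_P − v_S) = Δt · (6.57·3.17)/(6.57−3.17) ≈ 6.1256·Δt.
So d_P = 252.22, d_Q = 168.16, d_R = 103.61 km.
Circle about each station: (x − 31.1)² + (y − 130.6)² = 252.22²; (x + 151.4)² + (y + 128.7)² = 168.16²; (x + 63.6)² + (y + 186.8)² = 103.61².
Subtracting the P equation from the Q and R equations removes the quadratic terms:
-365.0 x − 518.6 y = 56799.22
-189.4 x − 634.8 y = 73795.53
Solving the 2×2 system: x ≈ 16.6, y ≈ -121.2 km.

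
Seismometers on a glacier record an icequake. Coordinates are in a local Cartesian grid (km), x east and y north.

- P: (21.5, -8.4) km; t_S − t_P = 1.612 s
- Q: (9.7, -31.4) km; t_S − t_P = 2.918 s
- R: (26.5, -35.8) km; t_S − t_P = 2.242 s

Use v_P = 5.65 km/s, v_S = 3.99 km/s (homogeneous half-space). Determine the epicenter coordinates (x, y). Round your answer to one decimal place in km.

Distance from S−P lag: d = Δt · v_P v_S / (v_P − v_S) = Δt · (5.65·3.99)/(5.65−3.99) ≈ 13.5804·Δt.
So d_P = 21.89, d_Q = 39.63, d_R = 30.45 km.
Circle about each station: (x − 21.5)² + (y + 8.4)² = 21.89²; (x − 9.7)² + (y + 31.4)² = 39.63²; (x − 26.5)² + (y + 35.8)² = 30.45².
Subtracting the P equation from the Q and R equations removes the quadratic terms:
-23.6 x − 46.0 y = -544.12
10.0 x − 54.8 y = 1003.05
Solving the 2×2 system: x ≈ 43.3, y ≈ -10.4 km.
Check against P (with the unrounded x, y): √((x − 21.5)²+(y + 8.4)²) = 21.91 ≈ 21.89 km. ✓

43.3 km east, -10.4 km north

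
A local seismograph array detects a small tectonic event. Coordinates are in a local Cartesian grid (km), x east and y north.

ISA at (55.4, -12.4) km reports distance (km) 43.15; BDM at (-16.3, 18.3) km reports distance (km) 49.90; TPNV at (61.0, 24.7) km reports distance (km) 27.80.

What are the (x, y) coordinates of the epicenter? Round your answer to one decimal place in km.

x ≈ 33.2 km, y ≈ 24.6 km

Circle about each station: (x − 55.4)² + (y + 12.4)² = 43.15²; (x + 16.3)² + (y − 18.3)² = 49.90²; (x − 61.0)² + (y − 24.7)² = 27.80².
Subtracting the ISA equation from the BDM and TPNV equations removes the quadratic terms:
-143.4 x + 61.4 y = -3250.43
11.2 x + 74.2 y = 2197.25
Solving the 2×2 system: x ≈ 33.2, y ≈ 24.6 km.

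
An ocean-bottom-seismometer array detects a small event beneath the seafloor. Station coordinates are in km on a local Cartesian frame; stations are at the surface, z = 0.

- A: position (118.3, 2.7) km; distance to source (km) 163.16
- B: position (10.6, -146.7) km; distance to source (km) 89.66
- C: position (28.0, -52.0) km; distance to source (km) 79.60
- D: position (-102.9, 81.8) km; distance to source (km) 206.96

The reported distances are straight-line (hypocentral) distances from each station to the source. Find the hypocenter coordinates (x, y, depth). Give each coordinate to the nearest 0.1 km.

Each station gives a sphere (x−x_i)² + (y−y_i)² + z² = d_i² (stations at z=0).
Subtracting the A sphere from B and C: z² cancels, leaving linear equations in x and y:
-215.4 x − 298.8 y = 26213.34
-180.6 x − 109.4 y = 9770.85
Solving: x ≈ -1.704, y ≈ -86.501 km (keep extra digits for the depth step; rounded: -1.7, -86.5).
Then from the A sphere: z² = 163.16² − (x − 118.3)² − (y − 2.7)² with x = -1.704, y = -86.501, so z ≈ 65.295 ≈ 65.3 km.

x ≈ -1.7 km, y ≈ -86.5 km, depth ≈ 65.3 km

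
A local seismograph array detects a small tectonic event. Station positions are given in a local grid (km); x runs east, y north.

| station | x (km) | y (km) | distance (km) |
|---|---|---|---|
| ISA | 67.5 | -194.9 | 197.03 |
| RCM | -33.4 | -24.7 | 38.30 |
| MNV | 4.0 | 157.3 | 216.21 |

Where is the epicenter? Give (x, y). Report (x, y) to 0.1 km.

Circle about each station: (x − 67.5)² + (y + 194.9)² = 197.03²; (x + 33.4)² + (y + 24.7)² = 38.30²; (x − 4.0)² + (y − 157.3)² = 216.21².
Subtracting the ISA equation from the RCM and MNV equations removes the quadratic terms:
-201.8 x + 340.4 y = -3462.68
-127.0 x + 704.4 y = -25708.91
Solving the 2×2 system: x ≈ -63.8, y ≈ -48.0 km.

-63.8 km east, -48.0 km north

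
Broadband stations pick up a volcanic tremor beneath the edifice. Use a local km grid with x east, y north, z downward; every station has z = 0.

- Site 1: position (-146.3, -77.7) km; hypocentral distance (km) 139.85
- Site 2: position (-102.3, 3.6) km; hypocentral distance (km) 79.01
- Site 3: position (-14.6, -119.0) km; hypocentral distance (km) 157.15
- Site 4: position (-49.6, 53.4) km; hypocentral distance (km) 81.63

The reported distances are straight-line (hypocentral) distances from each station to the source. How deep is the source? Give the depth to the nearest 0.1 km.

z ≈ 69.1 km

Each station gives a sphere (x−x_i)² + (y−y_i)² + z² = d_i² (stations at z=0).
Subtracting the Site 1 sphere from Site 2 and Site 3: z² cancels, leaving linear equations in x and y:
88.0 x + 162.6 y = -3647.29
263.4 x − 82.6 y = -18204.92
Solving: x ≈ -65.101, y ≈ 12.802 km (keep extra digits for the depth step; rounded: -65.1, 12.8).
Then from the Site 1 sphere: z² = 139.85² − (x + 146.3)² − (y + 77.7)² with x = -65.101, y = 12.802, so z ≈ 69.095 ≈ 69.1 km.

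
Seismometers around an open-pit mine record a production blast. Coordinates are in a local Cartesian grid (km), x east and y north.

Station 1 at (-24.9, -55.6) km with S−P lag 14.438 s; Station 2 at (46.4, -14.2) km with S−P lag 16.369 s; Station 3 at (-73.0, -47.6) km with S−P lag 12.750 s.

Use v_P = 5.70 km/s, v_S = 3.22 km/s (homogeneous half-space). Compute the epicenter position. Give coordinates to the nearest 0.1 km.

(-58.9, 45.7)

Distance from S−P lag: d = Δt · v_P v_S / (v_P − v_S) = Δt · (5.70·3.22)/(5.70−3.22) ≈ 7.4008·Δt.
So d_Station 1 = 106.85, d_Station 2 = 121.14, d_Station 3 = 94.36 km.
Circle about each station: (x + 24.9)² + (y + 55.6)² = 106.85²; (x − 46.4)² + (y + 14.2)² = 121.14²; (x + 73.0)² + (y + 47.6)² = 94.36².
Subtracting pairs of circle equations eliminates x²+y² and gives linear equations (the radical axes):
142.6 x + 82.8 y = -4614.75
-96.2 x + 16.0 y = 6396.50
Solving the 2×2 system: x ≈ -58.9, y ≈ 45.7 km.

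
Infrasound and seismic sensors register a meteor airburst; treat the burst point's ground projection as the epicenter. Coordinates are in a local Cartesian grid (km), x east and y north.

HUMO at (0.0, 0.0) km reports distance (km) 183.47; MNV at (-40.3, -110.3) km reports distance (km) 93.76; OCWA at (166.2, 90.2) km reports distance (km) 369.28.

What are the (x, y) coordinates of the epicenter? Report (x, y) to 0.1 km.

Circle about each station: x² + y² = 183.47²; (x + 40.3)² + (y + 110.3)² = 93.76²; (x − 166.2)² + (y − 90.2)² = 369.28².
Subtracting pairs of circle equations eliminates x²+y² and gives linear equations (the radical axes):
-80.6 x − 220.6 y = 38660.48
332.4 x + 180.4 y = -66948.00
Solving the 2×2 system: x ≈ -132.6, y ≈ -126.8 km.
Check against HUMO (with the unrounded x, y): √(x²+y²) = 183.47 ≈ 183.47 km. ✓

-132.6 km east, -126.8 km north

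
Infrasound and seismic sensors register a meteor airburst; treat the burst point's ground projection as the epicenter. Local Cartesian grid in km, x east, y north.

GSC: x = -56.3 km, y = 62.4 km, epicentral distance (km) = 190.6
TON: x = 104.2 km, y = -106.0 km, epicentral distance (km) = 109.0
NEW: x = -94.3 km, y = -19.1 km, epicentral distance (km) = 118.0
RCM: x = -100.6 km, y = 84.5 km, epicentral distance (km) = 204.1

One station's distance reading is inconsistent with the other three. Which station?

GSC

Solve using three stations at a time. Using TON, NEW, RCM (subtract circle equations pairwise → linear system) gives (x, y) ≈ (-4.3, -95.5).
Distances from that point to each station vs reported:
  GSC: calculated 166.2 vs reported 190.6 → residual 24.4 km
  TON: calculated 109.0 vs reported 109.0 → residual 0.0 km
  NEW: calculated 118.0 vs reported 118.0 → residual 0.0 km
  RCM: calculated 204.1 vs reported 204.1 → residual 0.0 km
TON, NEW, RCM are mutually consistent (residuals ≈ 0); GSC is off by 24.4 km.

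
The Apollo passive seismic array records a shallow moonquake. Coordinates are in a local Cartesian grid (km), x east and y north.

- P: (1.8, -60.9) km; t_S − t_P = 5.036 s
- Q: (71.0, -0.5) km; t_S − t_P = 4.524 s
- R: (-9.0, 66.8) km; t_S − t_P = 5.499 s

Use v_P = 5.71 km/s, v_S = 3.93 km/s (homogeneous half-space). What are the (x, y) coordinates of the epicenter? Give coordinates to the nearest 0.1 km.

Distance from S−P lag: d = Δt · v_P v_S / (v_P − v_S) = Δt · (5.71·3.93)/(5.71−3.93) ≈ 12.6069·Δt.
So d_P = 63.49, d_Q = 57.03, d_R = 69.33 km.
Circle about each station: (x − 1.8)² + (y + 60.9)² = 63.49²; (x − 71.0)² + (y + 0.5)² = 57.03²; (x + 9.0)² + (y − 66.8)² = 69.33².
Subtracting the P equation from the Q and R equations removes the quadratic terms:
138.4 x + 120.8 y = 2107.76
-21.6 x + 255.4 y = 55.52
Solving the 2×2 system: x ≈ 14.0, y ≈ 1.4 km.

(14.0, 1.4)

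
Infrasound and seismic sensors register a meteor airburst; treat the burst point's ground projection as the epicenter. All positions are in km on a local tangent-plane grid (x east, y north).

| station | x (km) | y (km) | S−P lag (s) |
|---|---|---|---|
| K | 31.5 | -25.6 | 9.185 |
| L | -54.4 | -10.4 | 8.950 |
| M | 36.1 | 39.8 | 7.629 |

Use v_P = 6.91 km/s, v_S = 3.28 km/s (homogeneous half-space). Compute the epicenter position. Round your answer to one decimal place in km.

Distance from S−P lag: d = Δt · v_P v_S / (v_P − v_S) = Δt · (6.91·3.28)/(6.91−3.28) ≈ 6.2437·Δt.
So d_K = 57.35, d_L = 55.88, d_M = 47.63 km.
Circle about each station: (x − 31.5)² + (y + 25.6)² = 57.35²; (x + 54.4)² + (y + 10.4)² = 55.88²; (x − 36.1)² + (y − 39.8)² = 47.63².
Subtracting the K equation from the L and M equations removes the quadratic terms:
-171.8 x + 30.4 y = 1586.36
9.2 x + 130.8 y = 2260.05
Solving the 2×2 system: x ≈ -6.1, y ≈ 17.7 km.

x ≈ -6.1 km, y ≈ 17.7 km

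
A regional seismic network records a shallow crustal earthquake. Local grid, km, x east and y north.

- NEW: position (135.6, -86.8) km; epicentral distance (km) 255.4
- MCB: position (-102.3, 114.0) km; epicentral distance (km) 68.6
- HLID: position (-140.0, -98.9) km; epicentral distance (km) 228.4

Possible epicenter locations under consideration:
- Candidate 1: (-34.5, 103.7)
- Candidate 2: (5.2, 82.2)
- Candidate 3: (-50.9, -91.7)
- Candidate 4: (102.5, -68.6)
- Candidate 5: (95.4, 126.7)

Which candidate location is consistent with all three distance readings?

For each candidate, compare |candidate − station| to the reported distance:
Candidate 1: residuals NEW 0.0, MCB 0.0, HLID 0.0 → max 0.0 km
Candidate 2: residuals NEW 41.9, MCB 43.5, HLID 3.7 → max 43.5 km
Candidate 3: residuals NEW 68.8, MCB 143.4, HLID 139.0 → max 143.4 km
Candidate 4: residuals NEW 217.6, MCB 205.8, HLID 16.0 → max 217.6 km
Candidate 5: residuals NEW 38.1, MCB 129.5, HLID 97.6 → max 129.5 km
Only Candidate 1 has all residuals ≈ 0.

Candidate 1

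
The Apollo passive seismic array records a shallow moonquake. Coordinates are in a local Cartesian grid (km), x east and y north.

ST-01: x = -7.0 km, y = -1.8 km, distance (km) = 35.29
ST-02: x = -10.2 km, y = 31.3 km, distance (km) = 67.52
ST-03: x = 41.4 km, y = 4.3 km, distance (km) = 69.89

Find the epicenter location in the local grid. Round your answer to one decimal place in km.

Circle about each station: (x + 7.0)² + (y + 1.8)² = 35.29²; (x + 10.2)² + (y − 31.3)² = 67.52²; (x − 41.4)² + (y − 4.3)² = 69.89².
Subtracting the ST-01 equation from the ST-02 and ST-03 equations removes the quadratic terms:
-6.4 x + 66.2 y = -2282.08
96.8 x + 12.2 y = -1959.02
Solving the 2×2 system: x ≈ -15.7, y ≈ -36.0 km.

(-15.7, -36.0)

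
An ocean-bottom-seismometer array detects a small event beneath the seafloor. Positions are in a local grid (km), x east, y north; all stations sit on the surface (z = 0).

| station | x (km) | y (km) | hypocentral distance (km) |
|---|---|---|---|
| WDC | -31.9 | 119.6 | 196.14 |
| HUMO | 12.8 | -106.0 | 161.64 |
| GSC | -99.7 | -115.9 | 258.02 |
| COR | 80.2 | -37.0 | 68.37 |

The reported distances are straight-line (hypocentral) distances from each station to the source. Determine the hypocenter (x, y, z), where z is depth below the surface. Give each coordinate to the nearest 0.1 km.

Each station gives a sphere (x−x_i)² + (y−y_i)² + z² = d_i² (stations at z=0).
Subtracting the WDC sphere from HUMO and GSC: z² cancels, leaving linear equations in x and y:
89.4 x − 451.2 y = 8421.48
-135.6 x − 471.0 y = -20052.29
Solving: x ≈ 125.996, y ≈ 6.300 km (keep extra digits for the depth step; rounded: 126.0, 6.3).
Then from the WDC sphere: z² = 196.14² − (x + 31.9)² − (y − 119.6)² with x = 125.996, y = 6.300, so z ≈ 26.512 ≈ 26.5 km.

x ≈ 126.0 km, y ≈ 6.3 km, depth ≈ 26.5 km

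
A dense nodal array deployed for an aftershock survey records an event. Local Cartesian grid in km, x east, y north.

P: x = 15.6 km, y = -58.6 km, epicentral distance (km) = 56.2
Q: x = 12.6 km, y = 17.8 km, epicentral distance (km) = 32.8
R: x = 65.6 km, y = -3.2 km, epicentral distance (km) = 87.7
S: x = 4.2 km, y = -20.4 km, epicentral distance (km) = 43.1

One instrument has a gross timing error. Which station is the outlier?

Solve using three stations at a time. Using Q, R, S (subtract circle equations pairwise → linear system) gives (x, y) ≈ (-20.2, 15.2).
Distances from that point to each station vs reported:
  P: calculated 82.0 vs reported 56.2 → residual 25.8 km
  Q: calculated 32.9 vs reported 32.8 → residual 0.1 km
  R: calculated 87.7 vs reported 87.7 → residual 0.0 km
  S: calculated 43.2 vs reported 43.1 → residual 0.1 km
Q, R, S are mutually consistent (residuals ≈ 0); P is off by 25.8 km.

P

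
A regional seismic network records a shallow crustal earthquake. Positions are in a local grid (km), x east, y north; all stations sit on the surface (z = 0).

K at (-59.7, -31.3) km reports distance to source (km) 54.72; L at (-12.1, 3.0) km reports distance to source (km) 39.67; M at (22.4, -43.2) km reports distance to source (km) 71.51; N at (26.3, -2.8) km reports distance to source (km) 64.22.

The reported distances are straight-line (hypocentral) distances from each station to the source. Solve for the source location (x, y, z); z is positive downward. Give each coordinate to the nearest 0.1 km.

(-27.0, -5.8, 35.7)

Each station gives a sphere (x−x_i)² + (y−y_i)² + z² = d_i² (stations at z=0).
Subtracting the K sphere from L and M: z² cancels, leaving linear equations in x and y:
95.2 x + 68.6 y = -2967.80
164.2 x − 23.8 y = -4295.18
Solving: x ≈ -26.998, y ≈ -5.795 km (keep extra digits for the depth step; rounded: -27.0, -5.8).
Then from the K sphere: z² = 54.72² − (x + 59.7)² − (y + 31.3)² with x = -26.998, y = -5.795, so z ≈ 35.698 ≈ 35.7 km.
Check against N (with the unrounded solution): distance 64.22 ≈ 64.22 km. ✓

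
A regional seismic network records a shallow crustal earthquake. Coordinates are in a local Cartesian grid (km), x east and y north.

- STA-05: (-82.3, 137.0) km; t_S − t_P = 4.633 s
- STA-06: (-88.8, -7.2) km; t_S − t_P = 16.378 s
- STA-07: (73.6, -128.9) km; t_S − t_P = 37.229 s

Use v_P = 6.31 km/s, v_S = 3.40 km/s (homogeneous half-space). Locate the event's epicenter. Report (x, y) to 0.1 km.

-61.0 km east, 110.3 km north

Distance from S−P lag: d = Δt · v_P v_S / (v_P − v_S) = Δt · (6.31·3.40)/(6.31−3.40) ≈ 7.3725·Δt.
So d_STA-05 = 34.16, d_STA-06 = 120.75, d_STA-07 = 274.47 km.
Circle about each station: (x + 82.3)² + (y − 137.0)² = 34.16²; (x + 88.8)² + (y + 7.2)² = 120.75²; (x − 73.6)² + (y + 128.9)² = 274.47².
Subtracting the STA-05 equation from the STA-06 and STA-07 equations removes the quadratic terms:
-13.0 x − 288.4 y = -31018.67
311.8 x − 531.8 y = -77677.00
Solving the 2×2 system: x ≈ -61.0, y ≈ 110.3 km.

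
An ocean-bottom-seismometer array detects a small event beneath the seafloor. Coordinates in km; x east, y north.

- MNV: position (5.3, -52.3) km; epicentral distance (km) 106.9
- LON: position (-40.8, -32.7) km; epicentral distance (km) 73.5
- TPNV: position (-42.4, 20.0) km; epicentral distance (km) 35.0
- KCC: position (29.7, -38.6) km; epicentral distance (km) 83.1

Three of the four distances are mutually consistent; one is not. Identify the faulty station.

MNV

Solve using three stations at a time. Using LON, TPNV, KCC (subtract circle equations pairwise → linear system) gives (x, y) ≈ (-10.4, 34.2).
Distances from that point to each station vs reported:
  MNV: calculated 87.9 vs reported 106.9 → residual 19.0 km
  LON: calculated 73.5 vs reported 73.5 → residual 0.0 km
  TPNV: calculated 35.1 vs reported 35.0 → residual 0.1 km
  KCC: calculated 83.1 vs reported 83.1 → residual 0.0 km
LON, TPNV, KCC are mutually consistent (residuals ≈ 0); MNV is off by 19.0 km.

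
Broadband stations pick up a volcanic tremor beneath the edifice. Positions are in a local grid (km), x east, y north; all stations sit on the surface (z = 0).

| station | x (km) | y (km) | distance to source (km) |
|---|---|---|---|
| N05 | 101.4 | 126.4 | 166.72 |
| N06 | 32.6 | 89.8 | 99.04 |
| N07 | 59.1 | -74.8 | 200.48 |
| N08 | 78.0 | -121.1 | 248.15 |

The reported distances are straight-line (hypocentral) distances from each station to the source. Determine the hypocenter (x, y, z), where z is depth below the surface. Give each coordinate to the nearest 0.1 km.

Each station gives a sphere (x−x_i)² + (y−y_i)² + z² = d_i² (stations at z=0).
Subtracting the N05 sphere from N06 and N07: z² cancels, leaving linear equations in x and y:
-137.6 x − 73.2 y = 854.52
-84.6 x − 402.4 y = -29567.74
Solving: x ≈ -51.003, y ≈ 84.201 km (keep extra digits for the depth step; rounded: -51.0, 84.2).
Then from the N05 sphere: z² = 166.72² − (x − 101.4)² − (y − 126.4)² with x = -51.003, y = 84.201, so z ≈ 52.803 ≈ 52.8 km.
Check against N08 (with the unrounded solution): distance 248.15 ≈ 248.15 km. ✓

(-51.0, 84.2, 52.8)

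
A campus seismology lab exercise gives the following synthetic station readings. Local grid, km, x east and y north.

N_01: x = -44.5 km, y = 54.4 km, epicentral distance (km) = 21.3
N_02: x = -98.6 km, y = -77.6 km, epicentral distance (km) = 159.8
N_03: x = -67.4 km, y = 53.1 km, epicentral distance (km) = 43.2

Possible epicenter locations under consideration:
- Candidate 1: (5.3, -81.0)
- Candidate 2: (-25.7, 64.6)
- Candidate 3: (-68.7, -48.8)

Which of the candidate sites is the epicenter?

Candidate 2

For each candidate, compare |candidate − station| to the reported distance:
Candidate 1: residuals N_01 123.0, N_02 55.8, N_03 109.3 → max 123.0 km
Candidate 2: residuals N_01 0.1, N_02 0.0, N_03 0.1 → max 0.1 km
Candidate 3: residuals N_01 84.7, N_02 118.3, N_03 58.7 → max 118.3 km
Only Candidate 2 has all residuals ≈ 0.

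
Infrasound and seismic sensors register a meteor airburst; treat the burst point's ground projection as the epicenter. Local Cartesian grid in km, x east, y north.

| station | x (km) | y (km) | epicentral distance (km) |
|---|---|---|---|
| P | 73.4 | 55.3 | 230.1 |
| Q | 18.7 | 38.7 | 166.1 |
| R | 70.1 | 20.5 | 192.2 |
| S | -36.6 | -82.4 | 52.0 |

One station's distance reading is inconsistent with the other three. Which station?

Solve using three stations at a time. Using Q, R, S (subtract circle equations pairwise → linear system) gives (x, y) ≈ (-88.3, -88.3).
Distances from that point to each station vs reported:
  P: calculated 216.3 vs reported 230.1 → residual 13.8 km
  Q: calculated 166.1 vs reported 166.1 → residual 0.0 km
  R: calculated 192.2 vs reported 192.2 → residual 0.0 km
  S: calculated 52.1 vs reported 52.0 → residual 0.1 km
Q, R, S are mutually consistent (residuals ≈ 0); P is off by 13.8 km.

P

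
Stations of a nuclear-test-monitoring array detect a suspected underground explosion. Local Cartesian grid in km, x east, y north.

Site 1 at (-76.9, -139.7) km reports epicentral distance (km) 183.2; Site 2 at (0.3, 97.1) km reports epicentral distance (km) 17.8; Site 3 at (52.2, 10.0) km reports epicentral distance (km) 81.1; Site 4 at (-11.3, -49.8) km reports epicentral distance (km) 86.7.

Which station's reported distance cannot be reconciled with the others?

Site 2

Solve using three stations at a time. Using Site 1, Site 3, Site 4 (subtract circle equations pairwise → linear system) gives (x, y) ≈ (-24.9, 36.1).
Distances from that point to each station vs reported:
  Site 1: calculated 183.3 vs reported 183.2 → residual 0.1 km
  Site 2: calculated 66.0 vs reported 17.8 → residual 48.2 km
  Site 3: calculated 81.3 vs reported 81.1 → residual 0.2 km
  Site 4: calculated 86.9 vs reported 86.7 → residual 0.2 km
Site 1, Site 3, Site 4 are mutually consistent (residuals ≈ 0); Site 2 is off by 48.2 km.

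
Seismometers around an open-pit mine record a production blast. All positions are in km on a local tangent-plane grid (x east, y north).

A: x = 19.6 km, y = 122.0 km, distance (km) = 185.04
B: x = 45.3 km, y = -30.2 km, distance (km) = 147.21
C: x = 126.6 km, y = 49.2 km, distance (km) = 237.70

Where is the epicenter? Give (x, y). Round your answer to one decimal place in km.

Circle about each station: (x − 19.6)² + (y − 122.0)² = 185.04²; (x − 45.3)² + (y + 30.2)² = 147.21²; (x − 126.6)² + (y − 49.2)² = 237.70².
Subtracting pairs of circle equations eliminates x²+y² and gives linear equations (the radical axes):
51.4 x − 304.4 y = 264.99
214.0 x − 145.6 y = -19081.45
Solving the 2×2 system: x ≈ -101.4, y ≈ -18.0 km.
Check against A (with the unrounded x, y): √((x − 19.6)²+(y − 122.0)²) = 185.04 ≈ 185.04 km. ✓

x ≈ -101.4 km, y ≈ -18.0 km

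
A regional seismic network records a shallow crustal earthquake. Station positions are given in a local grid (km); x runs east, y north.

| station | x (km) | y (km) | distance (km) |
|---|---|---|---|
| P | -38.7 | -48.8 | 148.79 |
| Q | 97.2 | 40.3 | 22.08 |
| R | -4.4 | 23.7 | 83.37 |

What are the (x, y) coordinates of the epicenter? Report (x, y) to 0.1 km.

x ≈ 75.9 km, y ≈ 46.1 km

Circle about each station: (x + 38.7)² + (y + 48.8)² = 148.79²; (x − 97.2)² + (y − 40.3)² = 22.08²; (x + 4.4)² + (y − 23.7)² = 83.37².
Subtracting the P equation from the Q and R equations removes the quadratic terms:
271.8 x + 178.2 y = 28843.74
68.6 x + 145.0 y = 11889.83
Solving the 2×2 system: x ≈ 75.9, y ≈ 46.1 km.
Check against P (with the unrounded x, y): √((x + 38.7)²+(y + 48.8)²) = 148.79 ≈ 148.79 km. ✓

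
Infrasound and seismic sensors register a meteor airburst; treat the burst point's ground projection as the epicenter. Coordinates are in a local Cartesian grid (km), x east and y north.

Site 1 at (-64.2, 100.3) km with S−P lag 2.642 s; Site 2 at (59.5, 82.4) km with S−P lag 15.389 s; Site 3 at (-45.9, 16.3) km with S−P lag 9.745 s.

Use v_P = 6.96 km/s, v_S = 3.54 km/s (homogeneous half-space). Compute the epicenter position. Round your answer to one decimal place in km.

Distance from S−P lag: d = Δt · v_P v_S / (v_P − v_S) = Δt · (6.96·3.54)/(6.96−3.54) ≈ 7.2042·Δt.
So d_Site 1 = 19.03, d_Site 2 = 110.87, d_Site 3 = 70.21 km.
Circle about each station: (x + 64.2)² + (y − 100.3)² = 19.03²; (x − 59.5)² + (y − 82.4)² = 110.87²; (x + 45.9)² + (y − 16.3)² = 70.21².
Subtracting the Site 1 equation from the Site 2 and Site 3 equations removes the quadratic terms:
247.4 x − 35.8 y = -15781.74
36.6 x − 168.0 y = -16376.53
Solving the 2×2 system: x ≈ -51.3, y ≈ 86.3 km.
Check against Site 1 (with the unrounded x, y): √((x + 64.2)²+(y − 100.3)²) = 19.03 ≈ 19.03 km. ✓

x ≈ -51.3 km, y ≈ 86.3 km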